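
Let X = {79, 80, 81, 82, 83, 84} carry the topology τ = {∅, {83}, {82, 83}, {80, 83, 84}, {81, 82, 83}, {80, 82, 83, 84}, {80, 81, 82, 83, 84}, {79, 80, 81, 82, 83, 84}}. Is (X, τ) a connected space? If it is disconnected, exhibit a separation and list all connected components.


(X, τ) is connected.

Find clopen sets (U ∈ τ with X ∖ U ∈ τ):
  U = ∅, X ∖ U = {79, 80, 81, 82, 83, 84} — both open, so U is clopen.
  U = {79, 80, 81, 82, 83, 84}, X ∖ U = ∅ — both open, so U is clopen.
Only trivial clopens (∅ and X) exist, so (X, τ) is connected.
Compute connected components by grouping points that agree on all clopens:
  component: {79, 80, 81, 82, 83, 84}


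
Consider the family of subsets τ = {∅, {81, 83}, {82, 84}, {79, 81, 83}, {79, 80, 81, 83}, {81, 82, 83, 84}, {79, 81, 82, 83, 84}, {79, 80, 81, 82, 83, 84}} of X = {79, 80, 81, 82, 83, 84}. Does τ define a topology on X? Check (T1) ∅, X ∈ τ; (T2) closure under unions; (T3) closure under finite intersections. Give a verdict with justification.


τ IS a topology on X.

Axiom (T1): ∅ ∈ τ? Yes; X ∈ τ? Yes.
Axiom (T2/T3): check pairwise unions and intersections of members of τ.
All pairwise intersections and unions checked — each lies in τ. Therefore τ satisfies (T1), (T2), (T3): it IS a topology on X.


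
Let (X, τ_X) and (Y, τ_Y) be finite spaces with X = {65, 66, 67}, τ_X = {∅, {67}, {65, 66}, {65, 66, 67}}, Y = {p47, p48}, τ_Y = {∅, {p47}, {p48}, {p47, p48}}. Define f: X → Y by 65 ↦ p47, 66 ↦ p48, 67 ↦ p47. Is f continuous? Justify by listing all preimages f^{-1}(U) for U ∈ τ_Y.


f is NOT continuous.

Compute f^{-1}(U) for each U ∈ τ_Y:
  U = ∅: f^{-1}(U) = ∅ ∈ τ_X ✓.
  U = {p47}: f^{-1}(U) = {65, 67} ∉ τ_X ✗.
  U = {p48}: f^{-1}(U) = {66} ∉ τ_X ✗.
  U = {p47, p48}: f^{-1}(U) = {65, 66, 67} ∈ τ_X ✓.
Found U = {p47} with f^{-1}(U) = {65, 67} not in τ_X. Therefore f is NOT continuous.


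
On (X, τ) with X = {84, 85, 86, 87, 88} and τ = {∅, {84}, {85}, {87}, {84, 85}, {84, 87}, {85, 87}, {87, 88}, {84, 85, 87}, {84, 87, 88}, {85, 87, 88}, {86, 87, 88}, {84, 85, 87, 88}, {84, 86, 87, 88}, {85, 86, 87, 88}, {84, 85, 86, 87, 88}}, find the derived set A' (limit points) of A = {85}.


A' = ∅

For each x ∈ X, list the open sets U ∈ τ with x ∈ U, then check whether U ∩ (A ∖ {x}) ≠ ∅ for every such U.
  x = 84: open {84} ∋ x has {84} ∩ (A ∖ {84}) = ∅, so x is NOT a limit point.
  x = 85: open {85} ∋ x has {85} ∩ (A ∖ {85}) = ∅, so x is NOT a limit point.
  x = 86: open {86, 87, 88} ∋ x has {86, 87, 88} ∩ (A ∖ {86}) = ∅, so x is NOT a limit point.
  x = 87: open {87} ∋ x has {87} ∩ (A ∖ {87}) = ∅, so x is NOT a limit point.
  x = 88: open {87, 88} ∋ x has {87, 88} ∩ (A ∖ {88}) = ∅, so x is NOT a limit point.
Collecting: A' = ∅.


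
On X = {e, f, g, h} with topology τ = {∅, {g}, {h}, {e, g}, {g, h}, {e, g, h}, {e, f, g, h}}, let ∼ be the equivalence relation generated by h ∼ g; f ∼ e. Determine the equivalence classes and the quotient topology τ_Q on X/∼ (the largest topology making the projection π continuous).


X/∼ = {[e=f], [g=h]}; |τ_Q| = 3.

Equivalence classes: [e=f], [g=h].
Quotient map π: X → X/∼ sends e ↦ [e=f], f ↦ [e=f], g ↦ [g=h], h ↦ [g=h].
For each subset V ⊆ X/∼, compute π^{-1}(V) ⊆ X and check whether π^{-1}(V) ∈ τ. V is open in τ_Q iff π^{-1}(V) ∈ τ.
  V = {}: π^{-1}(V) = ∅ ∈ τ ✓.
  V = {[e=f]}: π^{-1}(V) = {e, f} ∉ τ ✗.
  V = {[g=h]}: π^{-1}(V) = {g, h} ∈ τ ✓.
  V = {[e=f], [g=h]}: π^{-1}(V) = {e, f, g, h} ∈ τ ✓.
Open sets in the quotient: τ_Q = {{}, {[g=h]}, {[e=f], [g=h]}} (3 elements).


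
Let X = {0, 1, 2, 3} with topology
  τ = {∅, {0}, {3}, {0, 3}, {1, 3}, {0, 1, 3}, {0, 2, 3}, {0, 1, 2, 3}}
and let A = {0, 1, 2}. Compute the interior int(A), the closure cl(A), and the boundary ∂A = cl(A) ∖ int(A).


int(A) = {0}, cl(A) = {0, 1, 2}, ∂A = {1, 2}.

Closed sets in (X, τ) are complements of opens:
  closed(X, τ) = {∅, {1}, {2}, {0, 2}, {1, 2}, {0, 1, 2}, {1, 2, 3}, {0, 1, 2, 3}}.
int(A) = ⋃ {U ∈ τ : U ⊆ A}. Opens contained in A: ∅, {0}.
Taking the union of these: int(A) = {0}.
cl(A) = ⋂ {C closed : A ⊆ C}. Closed sets containing A: {0, 1, 2}, {0, 1, 2, 3}.
Intersecting these: cl(A) = {0, 1, 2}.
∂A = cl(A) ∖ int(A) = {0, 1, 2} ∖ {0} = {1, 2}.


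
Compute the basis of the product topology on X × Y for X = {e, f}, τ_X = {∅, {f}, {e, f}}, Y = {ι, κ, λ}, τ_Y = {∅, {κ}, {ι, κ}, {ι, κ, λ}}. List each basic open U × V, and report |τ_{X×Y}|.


Basis B = {∅ × ∅, {f} × {κ}, {e, f} × {κ}, {f} × {ι, κ}, {f} × {ι, κ, λ}, {e, f} × {ι, κ}, {e, f} × {ι, κ, λ}}; |τ_{X×Y}| = 10.

Enumerate products U × V with U ∈ τ_X, V ∈ τ_Y (deduplicated):
  ∅ × ∅ = {} (∅)
  {f} × {κ} = {(f,κ)}
  {e, f} × {κ} = {(e,κ), (f,κ)}
  {f} × {ι, κ} = {(f,ι), (f,κ)}
  {f} × {ι, κ, λ} = {(f,ι), (f,κ), (f,λ)}
  {e, f} × {ι, κ} = {(e,ι), (e,κ), (f,ι), (f,κ)}
  {e, f} × {ι, κ, λ} = {(e,ι), (e,κ), (e,λ), (f,ι), (f,κ), (f,λ)}
These 7 distinct sets form the basis B.
Close under arbitrary unions to get τ_{X×Y}; counting gives |τ_{X×Y}| = 10.


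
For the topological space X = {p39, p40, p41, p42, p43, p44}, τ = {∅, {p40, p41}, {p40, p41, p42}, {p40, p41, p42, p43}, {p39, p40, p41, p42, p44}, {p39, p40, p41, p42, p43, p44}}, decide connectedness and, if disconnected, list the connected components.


(X, τ) is connected.

Find clopen sets (U ∈ τ with X ∖ U ∈ τ):
  U = ∅, X ∖ U = {p39, p40, p41, p42, p43, p44} — both open, so U is clopen.
  U = {p39, p40, p41, p42, p43, p44}, X ∖ U = ∅ — both open, so U is clopen.
Only trivial clopens (∅ and X) exist, so (X, τ) is connected.
Compute connected components by grouping points that agree on all clopens:
  component: {p39, p40, p41, p42, p43, p44}


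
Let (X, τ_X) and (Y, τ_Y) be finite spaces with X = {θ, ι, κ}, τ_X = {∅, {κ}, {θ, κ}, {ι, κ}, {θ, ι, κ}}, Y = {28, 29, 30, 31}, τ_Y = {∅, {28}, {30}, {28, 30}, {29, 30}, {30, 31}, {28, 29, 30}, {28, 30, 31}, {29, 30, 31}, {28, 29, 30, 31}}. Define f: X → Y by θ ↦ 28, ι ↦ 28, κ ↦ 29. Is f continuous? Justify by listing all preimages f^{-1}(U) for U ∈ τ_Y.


f is NOT continuous.

Compute f^{-1}(U) for each U ∈ τ_Y:
  U = ∅: f^{-1}(U) = ∅ ∈ τ_X ✓.
  U = {28}: f^{-1}(U) = {θ, ι} ∉ τ_X ✗.
  U = {30}: f^{-1}(U) = ∅ ∈ τ_X ✓.
  U = {28, 30}: f^{-1}(U) = {θ, ι} ∉ τ_X ✗.
  U = {29, 30}: f^{-1}(U) = {κ} ∈ τ_X ✓.
  U = {30, 31}: f^{-1}(U) = ∅ ∈ τ_X ✓.
  U = {28, 29, 30}: f^{-1}(U) = {θ, ι, κ} ∈ τ_X ✓.
  U = {28, 30, 31}: f^{-1}(U) = {θ, ι} ∉ τ_X ✗.
  U = {29, 30, 31}: f^{-1}(U) = {κ} ∈ τ_X ✓.
  U = {28, 29, 30, 31}: f^{-1}(U) = {θ, ι, κ} ∈ τ_X ✓.
Found U = {28} with f^{-1}(U) = {θ, ι} not in τ_X. Therefore f is NOT continuous.


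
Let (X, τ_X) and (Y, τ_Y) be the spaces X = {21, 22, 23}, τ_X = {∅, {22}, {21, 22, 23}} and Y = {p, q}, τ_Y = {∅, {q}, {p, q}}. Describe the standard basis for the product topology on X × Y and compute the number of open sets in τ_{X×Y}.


Basis B = {∅ × ∅, {22} × {q}, {22} × {p, q}, {21, 22, 23} × {q}, {21, 22, 23} × {p, q}}; |τ_{X×Y}| = 6.

Enumerate products U × V with U ∈ τ_X, V ∈ τ_Y (deduplicated):
  ∅ × ∅ = {} (∅)
  {22} × {q} = {(22,q)}
  {22} × {p, q} = {(22,p), (22,q)}
  {21, 22, 23} × {q} = {(21,q), (22,q), (23,q)}
  {21, 22, 23} × {p, q} = {(21,p), (21,q), (22,p), (22,q), (23,p), (23,q)}
These 5 distinct sets form the basis B.
Close under arbitrary unions to get τ_{X×Y}; counting gives |τ_{X×Y}| = 6.


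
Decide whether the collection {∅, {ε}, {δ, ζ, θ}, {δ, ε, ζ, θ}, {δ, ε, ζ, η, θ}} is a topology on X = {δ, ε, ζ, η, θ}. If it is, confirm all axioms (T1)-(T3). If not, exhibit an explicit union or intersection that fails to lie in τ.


τ IS a topology on X.

Axiom (T1): ∅ ∈ τ? Yes; X ∈ τ? Yes.
Axiom (T2/T3): check pairwise unions and intersections of members of τ.
All pairwise intersections and unions checked — each lies in τ. Therefore τ satisfies (T1), (T2), (T3): it IS a topology on X.


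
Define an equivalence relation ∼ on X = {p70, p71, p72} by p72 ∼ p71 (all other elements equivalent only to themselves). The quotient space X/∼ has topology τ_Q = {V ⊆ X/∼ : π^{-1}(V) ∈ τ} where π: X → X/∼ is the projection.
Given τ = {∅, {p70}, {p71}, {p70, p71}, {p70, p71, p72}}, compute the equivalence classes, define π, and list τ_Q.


X/∼ = {[p70], [p71=p72]}; |τ_Q| = 3.

Equivalence classes: [p70], [p71=p72].
Quotient map π: X → X/∼ sends p70 ↦ [p70], p71 ↦ [p71=p72], p72 ↦ [p71=p72].
For each subset V ⊆ X/∼, compute π^{-1}(V) ⊆ X and check whether π^{-1}(V) ∈ τ. V is open in τ_Q iff π^{-1}(V) ∈ τ.
  V = {}: π^{-1}(V) = ∅ ∈ τ ✓.
  V = {[p70]}: π^{-1}(V) = {p70} ∈ τ ✓.
  V = {[p71=p72]}: π^{-1}(V) = {p71, p72} ∉ τ ✗.
  V = {[p70], [p71=p72]}: π^{-1}(V) = {p70, p71, p72} ∈ τ ✓.
Open sets in the quotient: τ_Q = {{}, {[p70]}, {[p70], [p71=p72]}} (3 elements).


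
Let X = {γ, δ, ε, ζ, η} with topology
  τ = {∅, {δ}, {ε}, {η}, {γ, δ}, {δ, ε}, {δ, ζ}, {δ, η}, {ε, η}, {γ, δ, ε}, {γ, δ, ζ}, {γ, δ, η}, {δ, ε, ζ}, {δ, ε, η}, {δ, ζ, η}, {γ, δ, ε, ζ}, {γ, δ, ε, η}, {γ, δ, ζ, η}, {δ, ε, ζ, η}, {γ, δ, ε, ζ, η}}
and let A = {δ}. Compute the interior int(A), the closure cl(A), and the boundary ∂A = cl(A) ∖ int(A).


int(A) = {δ}, cl(A) = {γ, δ, ζ}, ∂A = {γ, ζ}.

Closed sets in (X, τ) are complements of opens:
  closed(X, τ) = {∅, {γ}, {ε}, {ζ}, {η}, {γ, ε}, {γ, ζ}, {γ, η}, {ε, ζ}, {ε, η}, {ζ, η}, {γ, δ, ζ}, {γ, ε, ζ}, {γ, ε, η}, {γ, ζ, η}, {ε, ζ, η}, {γ, δ, ε, ζ}, {γ, δ, ζ, η}, {γ, ε, ζ, η}, {γ, δ, ε, ζ, η}}.
int(A) = ⋃ {U ∈ τ : U ⊆ A}. Opens contained in A: ∅, {δ}.
Taking the union of these: int(A) = {δ}.
cl(A) = ⋂ {C closed : A ⊆ C}. Closed sets containing A: {γ, δ, ζ}, {γ, δ, ε, ζ}, {γ, δ, ζ, η}, {γ, δ, ε, ζ, η}.
Intersecting these: cl(A) = {γ, δ, ζ}.
∂A = cl(A) ∖ int(A) = {γ, δ, ζ} ∖ {δ} = {γ, ζ}.


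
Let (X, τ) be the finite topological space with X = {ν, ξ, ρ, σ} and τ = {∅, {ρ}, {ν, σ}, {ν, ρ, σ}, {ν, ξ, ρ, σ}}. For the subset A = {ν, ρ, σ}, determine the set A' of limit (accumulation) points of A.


A' = {ν, ξ, σ}

For each x ∈ X, list the open sets U ∈ τ with x ∈ U, then check whether U ∩ (A ∖ {x}) ≠ ∅ for every such U.
  x = ν: opens ∋ x are {ν, σ}, {ν, ρ, σ}, {ν, ξ, ρ, σ}; each meets A ∖ {ν}, so x IS a limit point.
  x = ξ: opens ∋ x are {ν, ξ, ρ, σ}; each meets A ∖ {ξ}, so x IS a limit point.
  x = ρ: open {ρ} ∋ x has {ρ} ∩ (A ∖ {ρ}) = ∅, so x is NOT a limit point.
  x = σ: opens ∋ x are {ν, σ}, {ν, ρ, σ}, {ν, ξ, ρ, σ}; each meets A ∖ {σ}, so x IS a limit point.
Collecting: A' = {ν, ξ, σ}.


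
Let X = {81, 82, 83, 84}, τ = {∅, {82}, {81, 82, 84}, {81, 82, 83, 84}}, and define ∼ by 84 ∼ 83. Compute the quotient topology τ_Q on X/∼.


X/∼ = {[81], [82], [83=84]}; |τ_Q| = 3.

Equivalence classes: [81], [82], [83=84].
Quotient map π: X → X/∼ sends 81 ↦ [81], 82 ↦ [82], 83 ↦ [83=84], 84 ↦ [83=84].
For each subset V ⊆ X/∼, compute π^{-1}(V) ⊆ X and check whether π^{-1}(V) ∈ τ. V is open in τ_Q iff π^{-1}(V) ∈ τ.
  V = {}: π^{-1}(V) = ∅ ∈ τ ✓.
  V = {[81]}: π^{-1}(V) = {81} ∉ τ ✗.
  V = {[82]}: π^{-1}(V) = {82} ∈ τ ✓.
  V = {[81], [82]}: π^{-1}(V) = {81, 82} ∉ τ ✗.
  V = {[83=84]}: π^{-1}(V) = {83, 84} ∉ τ ✗.
  V = {[81], [83=84]}: π^{-1}(V) = {81, 83, 84} ∉ τ ✗.
  V = {[82], [83=84]}: π^{-1}(V) = {82, 83, 84} ∉ τ ✗.
  V = {[81], [82], [83=84]}: π^{-1}(V) = {81, 82, 83, 84} ∈ τ ✓.
Open sets in the quotient: τ_Q = {{}, {[82]}, {[81], [82], [83=84]}} (3 elements).


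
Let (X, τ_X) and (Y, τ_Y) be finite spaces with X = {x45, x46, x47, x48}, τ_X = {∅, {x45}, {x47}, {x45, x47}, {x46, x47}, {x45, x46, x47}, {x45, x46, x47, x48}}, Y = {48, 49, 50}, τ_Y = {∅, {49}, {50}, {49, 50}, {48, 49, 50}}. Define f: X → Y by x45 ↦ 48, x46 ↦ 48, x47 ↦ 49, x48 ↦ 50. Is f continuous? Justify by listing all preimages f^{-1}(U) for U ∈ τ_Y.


f is NOT continuous.

Compute f^{-1}(U) for each U ∈ τ_Y:
  U = ∅: f^{-1}(U) = ∅ ∈ τ_X ✓.
  U = {49}: f^{-1}(U) = {x47} ∈ τ_X ✓.
  U = {50}: f^{-1}(U) = {x48} ∉ τ_X ✗.
  U = {49, 50}: f^{-1}(U) = {x47, x48} ∉ τ_X ✗.
  U = {48, 49, 50}: f^{-1}(U) = {x45, x46, x47, x48} ∈ τ_X ✓.
Found U = {50} with f^{-1}(U) = {x48} not in τ_X. Therefore f is NOT continuous.


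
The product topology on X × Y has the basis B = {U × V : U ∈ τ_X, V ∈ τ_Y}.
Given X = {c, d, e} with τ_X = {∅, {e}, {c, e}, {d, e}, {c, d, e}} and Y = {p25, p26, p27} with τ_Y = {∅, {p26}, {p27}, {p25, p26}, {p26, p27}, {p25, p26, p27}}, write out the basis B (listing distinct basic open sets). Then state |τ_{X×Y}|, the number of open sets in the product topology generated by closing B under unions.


Basis B = {∅ × ∅, {e} × {p26}, {e} × {p27}, {c, e} × {p26}, {c, e} × {p27}, {d, e} × {p26}, {d, e} × {p27}, {e} × {p25, p26}, {e} × {p26, p27}, {c, d, e} × {p26}, {c, d, e} × {p27}, {e} × {p25, p26, p27}, {c, e} × {p25, p26}, {c, e} × {p26, p27}, {d, e} × {p25, p26}, {d, e} × {p26, p27}, {c, e} × {p25, p26, p27}, {c, d, e} × {p25, p26}, {c, d, e} × {p26, p27}, {d, e} × {p25, p26, p27}, {c, d, e} × {p25, p26, p27}}; |τ_{X×Y}| = 70.

Enumerate products U × V with U ∈ τ_X, V ∈ τ_Y (deduplicated):
  ∅ × ∅ = {} (∅)
  {e} × {p26} = {(e,p26)}
  {e} × {p27} = {(e,p27)}
  {c, e} × {p26} = {(c,p26), (e,p26)}
  {c, e} × {p27} = {(c,p27), (e,p27)}
  {d, e} × {p26} = {(d,p26), (e,p26)}
  {d, e} × {p27} = {(d,p27), (e,p27)}
  {e} × {p25, p26} = {(e,p25), (e,p26)}
  {e} × {p26, p27} = {(e,p26), (e,p27)}
  {c, d, e} × {p26} = {(c,p26), (d,p26), (e,p26)}
  {c, d, e} × {p27} = {(c,p27), (d,p27), (e,p27)}
  {e} × {p25, p26, p27} = {(e,p25), (e,p26), (e,p27)}
  {c, e} × {p25, p26} = {(c,p25), (c,p26), (e,p25), (e,p26)}
  {c, e} × {p26, p27} = {(c,p26), (c,p27), (e,p26), (e,p27)}
  {d, e} × {p25, p26} = {(d,p25), (d,p26), (e,p25), (e,p26)}
  {d, e} × {p26, p27} = {(d,p26), (d,p27), (e,p26), (e,p27)}
  {c, e} × {p25, p26, p27} = {(c,p25), (c,p26), (c,p27), (e,p25), (e,p26), (e,p27)}
  {c, d, e} × {p25, p26} = {(c,p25), (c,p26), (d,p25), (d,p26), (e,p25), (e,p26)}
  {c, d, e} × {p26, p27} = {(c,p26), (c,p27), (d,p26), (d,p27), (e,p26), (e,p27)}
  {d, e} × {p25, p26, p27} = {(d,p25), (d,p26), (d,p27), (e,p25), (e,p26), (e,p27)}
  {c, d, e} × {p25, p26, p27} = {(c,p25), (c,p26), (c,p27), (d,p25), (d,p26), (d,p27), (e,p25), (e,p26), (e,p27)}
These 21 distinct sets form the basis B.
Close under arbitrary unions to get τ_{X×Y}; counting gives |τ_{X×Y}| = 70.


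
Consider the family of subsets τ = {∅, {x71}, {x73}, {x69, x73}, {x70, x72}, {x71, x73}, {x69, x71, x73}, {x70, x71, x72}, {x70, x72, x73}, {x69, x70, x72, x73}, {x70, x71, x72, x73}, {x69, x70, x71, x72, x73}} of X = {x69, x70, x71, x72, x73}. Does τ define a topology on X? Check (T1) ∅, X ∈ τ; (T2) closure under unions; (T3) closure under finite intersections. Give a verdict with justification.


τ IS a topology on X.

Axiom (T1): ∅ ∈ τ? Yes; X ∈ τ? Yes.
Axiom (T2/T3): check pairwise unions and intersections of members of τ.
All pairwise intersections and unions checked — each lies in τ. Therefore τ satisfies (T1), (T2), (T3): it IS a topology on X.


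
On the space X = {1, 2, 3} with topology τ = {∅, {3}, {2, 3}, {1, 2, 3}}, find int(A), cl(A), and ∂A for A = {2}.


int(A) = ∅, cl(A) = {1, 2}, ∂A = {1, 2}.

Closed sets in (X, τ) are complements of opens:
  closed(X, τ) = {∅, {1}, {1, 2}, {1, 2, 3}}.
int(A) = ⋃ {U ∈ τ : U ⊆ A}. Opens contained in A: ∅.
Taking the union of these: int(A) = ∅.
cl(A) = ⋂ {C closed : A ⊆ C}. Closed sets containing A: {1, 2}, {1, 2, 3}.
Intersecting these: cl(A) = {1, 2}.
∂A = cl(A) ∖ int(A) = {1, 2} ∖ ∅ = {1, 2}.


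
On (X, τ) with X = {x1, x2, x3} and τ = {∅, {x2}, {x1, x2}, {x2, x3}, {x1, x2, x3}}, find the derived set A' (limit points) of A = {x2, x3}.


A' = {x1, x3}

For each x ∈ X, list the open sets U ∈ τ with x ∈ U, then check whether U ∩ (A ∖ {x}) ≠ ∅ for every such U.
  x = x1: opens ∋ x are {x1, x2}, {x1, x2, x3}; each meets A ∖ {x1}, so x IS a limit point.
  x = x2: open {x2} ∋ x has {x2} ∩ (A ∖ {x2}) = ∅, so x is NOT a limit point.
  x = x3: opens ∋ x are {x2, x3}, {x1, x2, x3}; each meets A ∖ {x3}, so x IS a limit point.
Collecting: A' = {x1, x3}.


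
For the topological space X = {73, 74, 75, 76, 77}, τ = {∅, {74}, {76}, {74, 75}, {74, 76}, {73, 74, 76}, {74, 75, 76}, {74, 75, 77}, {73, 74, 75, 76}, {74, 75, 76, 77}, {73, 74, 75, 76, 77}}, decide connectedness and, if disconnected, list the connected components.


(X, τ) is connected.

Find clopen sets (U ∈ τ with X ∖ U ∈ τ):
  U = ∅, X ∖ U = {73, 74, 75, 76, 77} — both open, so U is clopen.
  U = {73, 74, 75, 76, 77}, X ∖ U = ∅ — both open, so U is clopen.
Only trivial clopens (∅ and X) exist, so (X, τ) is connected.
Compute connected components by grouping points that agree on all clopens:
  component: {73, 74, 75, 76, 77}


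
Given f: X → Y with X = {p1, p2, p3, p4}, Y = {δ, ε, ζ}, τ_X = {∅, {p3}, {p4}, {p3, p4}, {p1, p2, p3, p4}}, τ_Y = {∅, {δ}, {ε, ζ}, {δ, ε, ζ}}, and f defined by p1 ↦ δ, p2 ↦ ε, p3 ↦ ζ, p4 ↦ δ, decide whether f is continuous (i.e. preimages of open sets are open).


f is NOT continuous.

Compute f^{-1}(U) for each U ∈ τ_Y:
  U = ∅: f^{-1}(U) = ∅ ∈ τ_X ✓.
  U = {δ}: f^{-1}(U) = {p1, p4} ∉ τ_X ✗.
  U = {ε, ζ}: f^{-1}(U) = {p2, p3} ∉ τ_X ✗.
  U = {δ, ε, ζ}: f^{-1}(U) = {p1, p2, p3, p4} ∈ τ_X ✓.
Found U = {δ} with f^{-1}(U) = {p1, p4} not in τ_X. Therefore f is NOT continuous.


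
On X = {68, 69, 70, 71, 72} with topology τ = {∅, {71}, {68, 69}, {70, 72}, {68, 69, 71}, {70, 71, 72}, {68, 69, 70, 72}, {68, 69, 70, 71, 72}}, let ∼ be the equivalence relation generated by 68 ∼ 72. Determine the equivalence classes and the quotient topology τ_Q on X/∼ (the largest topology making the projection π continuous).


X/∼ = {[68=72], [69], [70], [71]}; |τ_Q| = 4.

Equivalence classes: [68=72], [69], [70], [71].
Quotient map π: X → X/∼ sends 68 ↦ [68=72], 69 ↦ [69], 70 ↦ [70], 71 ↦ [71], 72 ↦ [68=72].
For each subset V ⊆ X/∼, compute π^{-1}(V) ⊆ X and check whether π^{-1}(V) ∈ τ. V is open in τ_Q iff π^{-1}(V) ∈ τ.
  V = {}: π^{-1}(V) = ∅ ∈ τ ✓.
  V = {[68=72]}: π^{-1}(V) = {68, 72} ∉ τ ✗.
  V = {[69]}: π^{-1}(V) = {69} ∉ τ ✗.
  V = {[68=72], [69]}: π^{-1}(V) = {68, 69, 72} ∉ τ ✗.
  V = {[70]}: π^{-1}(V) = {70} ∉ τ ✗.
  V = {[68=72], [70]}: π^{-1}(V) = {68, 70, 72} ∉ τ ✗.
  V = {[69], [70]}: π^{-1}(V) = {69, 70} ∉ τ ✗.
  V = {[68=72], [69], [70]}: π^{-1}(V) = {68, 69, 70, 72} ∈ τ ✓.
  V = {[71]}: π^{-1}(V) = {71} ∈ τ ✓.
  V = {[68=72], [71]}: π^{-1}(V) = {68, 71, 72} ∉ τ ✗.
  V = {[69], [71]}: π^{-1}(V) = {69, 71} ∉ τ ✗.
  V = {[68=72], [69], [71]}: π^{-1}(V) = {68, 69, 71, 72} ∉ τ ✗.
  V = {[70], [71]}: π^{-1}(V) = {70, 71} ∉ τ ✗.
  V = {[68=72], [70], [71]}: π^{-1}(V) = {68, 70, 71, 72} ∉ τ ✗.
  V = {[69], [70], [71]}: π^{-1}(V) = {69, 70, 71} ∉ τ ✗.
  V = {[68=72], [69], [70], [71]}: π^{-1}(V) = {68, 69, 70, 71, 72} ∈ τ ✓.
Open sets in the quotient: τ_Q = {{}, {[68=72], [69], [70]}, {[71]}, {[68=72], [69], [70], [71]}} (4 elements).


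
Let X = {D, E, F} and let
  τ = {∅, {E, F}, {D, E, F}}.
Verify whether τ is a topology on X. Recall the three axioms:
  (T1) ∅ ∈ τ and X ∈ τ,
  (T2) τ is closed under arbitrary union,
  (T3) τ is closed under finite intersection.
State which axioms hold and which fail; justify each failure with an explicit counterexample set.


τ IS a topology on X.

Axiom (T1): ∅ ∈ τ? Yes; X ∈ τ? Yes.
Axiom (T2/T3): check pairwise unions and intersections of members of τ.
All pairwise intersections and unions checked — each lies in τ. Therefore τ satisfies (T1), (T2), (T3): it IS a topology on X.


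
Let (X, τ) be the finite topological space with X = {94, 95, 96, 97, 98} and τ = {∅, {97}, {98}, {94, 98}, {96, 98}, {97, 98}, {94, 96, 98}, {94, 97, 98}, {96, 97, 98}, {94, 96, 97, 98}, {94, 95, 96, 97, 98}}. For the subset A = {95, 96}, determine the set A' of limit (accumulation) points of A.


A' = {95}

For each x ∈ X, list the open sets U ∈ τ with x ∈ U, then check whether U ∩ (A ∖ {x}) ≠ ∅ for every such U.
  x = 94: open {94, 98} ∋ x has {94, 98} ∩ (A ∖ {94}) = ∅, so x is NOT a limit point.
  x = 95: opens ∋ x are {94, 95, 96, 97, 98}; each meets A ∖ {95}, so x IS a limit point.
  x = 96: open {96, 98} ∋ x has {96, 98} ∩ (A ∖ {96}) = ∅, so x is NOT a limit point.
  x = 97: open {97} ∋ x has {97} ∩ (A ∖ {97}) = ∅, so x is NOT a limit point.
  x = 98: open {98} ∋ x has {98} ∩ (A ∖ {98}) = ∅, so x is NOT a limit point.
Collecting: A' = {95}.


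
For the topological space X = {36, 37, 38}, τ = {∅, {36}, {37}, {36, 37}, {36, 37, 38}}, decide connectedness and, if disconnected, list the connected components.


(X, τ) is connected.

Find clopen sets (U ∈ τ with X ∖ U ∈ τ):
  U = ∅, X ∖ U = {36, 37, 38} — both open, so U is clopen.
  U = {36, 37, 38}, X ∖ U = ∅ — both open, so U is clopen.
Only trivial clopens (∅ and X) exist, so (X, τ) is connected.
Compute connected components by grouping points that agree on all clopens:
  component: {36, 37, 38}


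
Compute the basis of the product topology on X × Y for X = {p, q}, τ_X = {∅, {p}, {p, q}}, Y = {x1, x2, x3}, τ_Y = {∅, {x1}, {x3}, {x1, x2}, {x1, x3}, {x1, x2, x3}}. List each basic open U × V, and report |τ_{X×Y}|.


Basis B = {∅ × ∅, {p} × {x1}, {p} × {x3}, {p} × {x1, x2}, {p} × {x1, x3}, {p, q} × {x1}, {p, q} × {x3}, {p} × {x1, x2, x3}, {p, q} × {x1, x2}, {p, q} × {x1, x3}, {p, q} × {x1, x2, x3}}; |τ_{X×Y}| = 18.

Enumerate products U × V with U ∈ τ_X, V ∈ τ_Y (deduplicated):
  ∅ × ∅ = {} (∅)
  {p} × {x1} = {(p,x1)}
  {p} × {x3} = {(p,x3)}
  {p} × {x1, x2} = {(p,x1), (p,x2)}
  {p} × {x1, x3} = {(p,x1), (p,x3)}
  {p, q} × {x1} = {(p,x1), (q,x1)}
  {p, q} × {x3} = {(p,x3), (q,x3)}
  {p} × {x1, x2, x3} = {(p,x1), (p,x2), (p,x3)}
  {p, q} × {x1, x2} = {(p,x1), (p,x2), (q,x1), (q,x2)}
  {p, q} × {x1, x3} = {(p,x1), (p,x3), (q,x1), (q,x3)}
  {p, q} × {x1, x2, x3} = {(p,x1), (p,x2), (p,x3), (q,x1), (q,x2), (q,x3)}
These 11 distinct sets form the basis B.
Close under arbitrary unions to get τ_{X×Y}; counting gives |τ_{X×Y}| = 18.


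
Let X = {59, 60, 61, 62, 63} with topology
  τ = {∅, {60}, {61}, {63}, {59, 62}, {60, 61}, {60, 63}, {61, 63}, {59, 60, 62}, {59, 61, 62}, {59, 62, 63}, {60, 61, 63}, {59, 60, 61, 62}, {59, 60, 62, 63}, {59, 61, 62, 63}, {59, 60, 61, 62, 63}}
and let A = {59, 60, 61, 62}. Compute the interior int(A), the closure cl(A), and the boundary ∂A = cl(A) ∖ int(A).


int(A) = {59, 60, 61, 62}, cl(A) = {59, 60, 61, 62}, ∂A = ∅.

Closed sets in (X, τ) are complements of opens:
  closed(X, τ) = {∅, {60}, {61}, {63}, {59, 62}, {60, 61}, {60, 63}, {61, 63}, {59, 60, 62}, {59, 61, 62}, {59, 62, 63}, {60, 61, 63}, {59, 60, 61, 62}, {59, 60, 62, 63}, {59, 61, 62, 63}, {59, 60, 61, 62, 63}}.
int(A) = ⋃ {U ∈ τ : U ⊆ A}. Opens contained in A: ∅, {60}, {61}, {59, 62}, {60, 61}, {59, 60, 62}, {59, 61, 62}, {59, 60, 61, 62}.
Taking the union of these: int(A) = {59, 60, 61, 62}.
cl(A) = ⋂ {C closed : A ⊆ C}. Closed sets containing A: {59, 60, 61, 62}, {59, 60, 61, 62, 63}.
Intersecting these: cl(A) = {59, 60, 61, 62}.
∂A = cl(A) ∖ int(A) = {59, 60, 61, 62} ∖ {59, 60, 61, 62} = ∅.


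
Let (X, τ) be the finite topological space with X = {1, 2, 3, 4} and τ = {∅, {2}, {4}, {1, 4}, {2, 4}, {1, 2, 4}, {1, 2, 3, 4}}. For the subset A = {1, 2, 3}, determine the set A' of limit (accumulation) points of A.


A' = {3}

For each x ∈ X, list the open sets U ∈ τ with x ∈ U, then check whether U ∩ (A ∖ {x}) ≠ ∅ for every such U.
  x = 1: open {1, 4} ∋ x has {1, 4} ∩ (A ∖ {1}) = ∅, so x is NOT a limit point.
  x = 2: open {2} ∋ x has {2} ∩ (A ∖ {2}) = ∅, so x is NOT a limit point.
  x = 3: opens ∋ x are {1, 2, 3, 4}; each meets A ∖ {3}, so x IS a limit point.
  x = 4: open {4} ∋ x has {4} ∩ (A ∖ {4}) = ∅, so x is NOT a limit point.
Collecting: A' = {3}.


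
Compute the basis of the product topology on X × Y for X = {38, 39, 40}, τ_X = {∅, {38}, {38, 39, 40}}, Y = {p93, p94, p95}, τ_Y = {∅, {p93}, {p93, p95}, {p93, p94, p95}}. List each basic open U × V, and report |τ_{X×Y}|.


Basis B = {∅ × ∅, {38} × {p93}, {38} × {p93, p95}, {38} × {p93, p94, p95}, {38, 39, 40} × {p93}, {38, 39, 40} × {p93, p95}, {38, 39, 40} × {p93, p94, p95}}; |τ_{X×Y}| = 10.

Enumerate products U × V with U ∈ τ_X, V ∈ τ_Y (deduplicated):
  ∅ × ∅ = {} (∅)
  {38} × {p93} = {(38,p93)}
  {38} × {p93, p95} = {(38,p93), (38,p95)}
  {38} × {p93, p94, p95} = {(38,p93), (38,p94), (38,p95)}
  {38, 39, 40} × {p93} = {(38,p93), (39,p93), (40,p93)}
  {38, 39, 40} × {p93, p95} = {(38,p93), (38,p95), (39,p93), (39,p95), (40,p93), (40,p95)}
  {38, 39, 40} × {p93, p94, p95} = {(38,p93), (38,p94), (38,p95), (39,p93), (39,p94), (39,p95), (40,p93), (40,p94), (40,p95)}
These 7 distinct sets form the basis B.
Close under arbitrary unions to get τ_{X×Y}; counting gives |τ_{X×Y}| = 10.


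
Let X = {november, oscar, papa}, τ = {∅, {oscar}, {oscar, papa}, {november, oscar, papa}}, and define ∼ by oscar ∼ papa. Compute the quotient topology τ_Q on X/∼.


X/∼ = {[november], [oscar=papa]}; |τ_Q| = 3.

Equivalence classes: [november], [oscar=papa].
Quotient map π: X → X/∼ sends november ↦ [november], oscar ↦ [oscar=papa], papa ↦ [oscar=papa].
For each subset V ⊆ X/∼, compute π^{-1}(V) ⊆ X and check whether π^{-1}(V) ∈ τ. V is open in τ_Q iff π^{-1}(V) ∈ τ.
  V = {}: π^{-1}(V) = ∅ ∈ τ ✓.
  V = {[november]}: π^{-1}(V) = {november} ∉ τ ✗.
  V = {[oscar=papa]}: π^{-1}(V) = {oscar, papa} ∈ τ ✓.
  V = {[november], [oscar=papa]}: π^{-1}(V) = {november, oscar, papa} ∈ τ ✓.
Open sets in the quotient: τ_Q = {{}, {[oscar=papa]}, {[november], [oscar=papa]}} (3 elements).


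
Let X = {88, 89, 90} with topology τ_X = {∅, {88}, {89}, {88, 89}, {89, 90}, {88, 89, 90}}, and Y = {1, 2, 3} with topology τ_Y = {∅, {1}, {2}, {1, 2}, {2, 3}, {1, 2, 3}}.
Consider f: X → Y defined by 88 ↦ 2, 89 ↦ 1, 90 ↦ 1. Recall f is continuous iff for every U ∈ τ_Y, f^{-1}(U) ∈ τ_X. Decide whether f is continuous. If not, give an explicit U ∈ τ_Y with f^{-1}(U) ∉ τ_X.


f IS continuous.

Compute f^{-1}(U) for each U ∈ τ_Y:
  U = ∅: f^{-1}(U) = ∅ ∈ τ_X ✓.
  U = {1}: f^{-1}(U) = {89, 90} ∈ τ_X ✓.
  U = {2}: f^{-1}(U) = {88} ∈ τ_X ✓.
  U = {1, 2}: f^{-1}(U) = {88, 89, 90} ∈ τ_X ✓.
  U = {2, 3}: f^{-1}(U) = {88} ∈ τ_X ✓.
  U = {1, 2, 3}: f^{-1}(U) = {88, 89, 90} ∈ τ_X ✓.
Every preimage lies in τ_X, so f IS continuous.


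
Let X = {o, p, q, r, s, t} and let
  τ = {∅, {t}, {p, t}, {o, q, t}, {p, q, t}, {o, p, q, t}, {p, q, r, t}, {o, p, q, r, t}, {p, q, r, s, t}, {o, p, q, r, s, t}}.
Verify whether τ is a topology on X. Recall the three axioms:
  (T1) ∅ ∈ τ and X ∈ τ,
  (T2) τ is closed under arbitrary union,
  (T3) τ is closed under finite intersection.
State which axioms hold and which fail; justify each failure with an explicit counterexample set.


τ is NOT a topology on X.

Axiom (T1): ∅ ∈ τ? Yes; X ∈ τ? Yes.
Axiom (T2/T3): check pairwise unions and intersections of members of τ.
Counterexample for (T3): {o, q, t} ∩ {p, q, t} = {q, t} ∉ τ. Therefore τ is NOT a topology.


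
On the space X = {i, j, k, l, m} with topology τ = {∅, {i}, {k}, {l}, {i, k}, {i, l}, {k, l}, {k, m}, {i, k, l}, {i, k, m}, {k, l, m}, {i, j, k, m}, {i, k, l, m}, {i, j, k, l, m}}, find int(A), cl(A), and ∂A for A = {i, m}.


int(A) = {i}, cl(A) = {i, j, m}, ∂A = {j, m}.

Closed sets in (X, τ) are complements of opens:
  closed(X, τ) = {∅, {j}, {l}, {i, j}, {j, l}, {j, m}, {i, j, l}, {i, j, m}, {j, k, m}, {j, l, m}, {i, j, k, m}, {i, j, l, m}, {j, k, l, m}, {i, j, k, l, m}}.
int(A) = ⋃ {U ∈ τ : U ⊆ A}. Opens contained in A: ∅, {i}.
Taking the union of these: int(A) = {i}.
cl(A) = ⋂ {C closed : A ⊆ C}. Closed sets containing A: {i, j, m}, {i, j, k, m}, {i, j, l, m}, {i, j, k, l, m}.
Intersecting these: cl(A) = {i, j, m}.
∂A = cl(A) ∖ int(A) = {i, j, m} ∖ {i} = {j, m}.


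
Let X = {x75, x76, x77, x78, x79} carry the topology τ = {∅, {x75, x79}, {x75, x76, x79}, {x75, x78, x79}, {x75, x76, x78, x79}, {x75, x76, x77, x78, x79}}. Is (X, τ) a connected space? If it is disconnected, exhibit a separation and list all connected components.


(X, τ) is connected.

Find clopen sets (U ∈ τ with X ∖ U ∈ τ):
  U = ∅, X ∖ U = {x75, x76, x77, x78, x79} — both open, so U is clopen.
  U = {x75, x76, x77, x78, x79}, X ∖ U = ∅ — both open, so U is clopen.
Only trivial clopens (∅ and X) exist, so (X, τ) is connected.
Compute connected components by grouping points that agree on all clopens:
  component: {x75, x76, x77, x78, x79}


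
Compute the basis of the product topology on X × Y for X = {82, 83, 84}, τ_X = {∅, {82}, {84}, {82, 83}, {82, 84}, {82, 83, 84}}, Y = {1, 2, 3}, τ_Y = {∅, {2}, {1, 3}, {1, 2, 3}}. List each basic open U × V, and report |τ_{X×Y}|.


Basis B = {∅ × ∅, {82} × {2}, {84} × {2}, {82} × {1, 3}, {82, 83} × {2}, {82, 84} × {2}, {84} × {1, 3}, {82} × {1, 2, 3}, {82, 83, 84} × {2}, {84} × {1, 2, 3}, {82, 83} × {1, 3}, {82, 84} × {1, 3}, {82, 83} × {1, 2, 3}, {82, 84} × {1, 2, 3}, {82, 83, 84} × {1, 3}, {82, 83, 84} × {1, 2, 3}}; |τ_{X×Y}| = 36.

Enumerate products U × V with U ∈ τ_X, V ∈ τ_Y (deduplicated):
  ∅ × ∅ = {} (∅)
  {82} × {2} = {(82,2)}
  {84} × {2} = {(84,2)}
  {82} × {1, 3} = {(82,1), (82,3)}
  {82, 83} × {2} = {(82,2), (83,2)}
  {82, 84} × {2} = {(82,2), (84,2)}
  {84} × {1, 3} = {(84,1), (84,3)}
  {82} × {1, 2, 3} = {(82,1), (82,2), (82,3)}
  {82, 83, 84} × {2} = {(82,2), (83,2), (84,2)}
  {84} × {1, 2, 3} = {(84,1), (84,2), (84,3)}
  {82, 83} × {1, 3} = {(82,1), (82,3), (83,1), (83,3)}
  {82, 84} × {1, 3} = {(82,1), (82,3), (84,1), (84,3)}
  {82, 83} × {1, 2, 3} = {(82,1), (82,2), (82,3), (83,1), (83,2), (83,3)}
  {82, 84} × {1, 2, 3} = {(82,1), (82,2), (82,3), (84,1), (84,2), (84,3)}
  {82, 83, 84} × {1, 3} = {(82,1), (82,3), (83,1), (83,3), (84,1), (84,3)}
  {82, 83, 84} × {1, 2, 3} = {(82,1), (82,2), (82,3), (83,1), (83,2), (83,3), (84,1), (84,2), (84,3)}
These 16 distinct sets form the basis B.
Close under arbitrary unions to get τ_{X×Y}; counting gives |τ_{X×Y}| = 36.


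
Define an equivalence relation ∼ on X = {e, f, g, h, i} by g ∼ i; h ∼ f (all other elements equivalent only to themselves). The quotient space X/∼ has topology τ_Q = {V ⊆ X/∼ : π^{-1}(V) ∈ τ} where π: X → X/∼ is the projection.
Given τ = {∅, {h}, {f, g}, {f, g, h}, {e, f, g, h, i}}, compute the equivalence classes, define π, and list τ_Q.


X/∼ = {[e], [f=h], [g=i]}; |τ_Q| = 2.

Equivalence classes: [e], [f=h], [g=i].
Quotient map π: X → X/∼ sends e ↦ [e], f ↦ [f=h], g ↦ [g=i], h ↦ [f=h], i ↦ [g=i].
For each subset V ⊆ X/∼, compute π^{-1}(V) ⊆ X and check whether π^{-1}(V) ∈ τ. V is open in τ_Q iff π^{-1}(V) ∈ τ.
  V = {}: π^{-1}(V) = ∅ ∈ τ ✓.
  V = {[e]}: π^{-1}(V) = {e} ∉ τ ✗.
  V = {[f=h]}: π^{-1}(V) = {f, h} ∉ τ ✗.
  V = {[e], [f=h]}: π^{-1}(V) = {e, f, h} ∉ τ ✗.
  V = {[g=i]}: π^{-1}(V) = {g, i} ∉ τ ✗.
  V = {[e], [g=i]}: π^{-1}(V) = {e, g, i} ∉ τ ✗.
  V = {[f=h], [g=i]}: π^{-1}(V) = {f, g, h, i} ∉ τ ✗.
  V = {[e], [f=h], [g=i]}: π^{-1}(V) = {e, f, g, h, i} ∈ τ ✓.
Open sets in the quotient: τ_Q = {{}, {[e], [f=h], [g=i]}} (2 elements).


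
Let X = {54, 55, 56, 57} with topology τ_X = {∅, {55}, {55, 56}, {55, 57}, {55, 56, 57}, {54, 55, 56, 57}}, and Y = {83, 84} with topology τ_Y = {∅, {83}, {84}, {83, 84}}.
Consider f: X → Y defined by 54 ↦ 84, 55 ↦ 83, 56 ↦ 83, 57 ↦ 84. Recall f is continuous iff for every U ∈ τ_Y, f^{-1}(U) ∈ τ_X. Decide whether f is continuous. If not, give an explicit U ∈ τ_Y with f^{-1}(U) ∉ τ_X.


f is NOT continuous.

Compute f^{-1}(U) for each U ∈ τ_Y:
  U = ∅: f^{-1}(U) = ∅ ∈ τ_X ✓.
  U = {83}: f^{-1}(U) = {55, 56} ∈ τ_X ✓.
  U = {84}: f^{-1}(U) = {54, 57} ∉ τ_X ✗.
  U = {83, 84}: f^{-1}(U) = {54, 55, 56, 57} ∈ τ_X ✓.
Found U = {84} with f^{-1}(U) = {54, 57} not in τ_X. Therefore f is NOT continuous.


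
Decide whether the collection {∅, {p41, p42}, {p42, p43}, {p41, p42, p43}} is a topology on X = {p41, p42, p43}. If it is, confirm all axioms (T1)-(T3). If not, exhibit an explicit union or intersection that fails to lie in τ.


τ is NOT a topology on X.

Axiom (T1): ∅ ∈ τ? Yes; X ∈ τ? Yes.
Axiom (T2/T3): check pairwise unions and intersections of members of τ.
Counterexample for (T3): {p41, p42} ∩ {p42, p43} = {p42} ∉ τ. Therefore τ is NOT a topology.


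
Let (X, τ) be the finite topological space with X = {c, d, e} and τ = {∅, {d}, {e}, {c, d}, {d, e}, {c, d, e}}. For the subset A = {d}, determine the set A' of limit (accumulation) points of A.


A' = {c}

For each x ∈ X, list the open sets U ∈ τ with x ∈ U, then check whether U ∩ (A ∖ {x}) ≠ ∅ for every such U.
  x = c: opens ∋ x are {c, d}, {c, d, e}; each meets A ∖ {c}, so x IS a limit point.
  x = d: open {d} ∋ x has {d} ∩ (A ∖ {d}) = ∅, so x is NOT a limit point.
  x = e: open {e} ∋ x has {e} ∩ (A ∖ {e}) = ∅, so x is NOT a limit point.
Collecting: A' = {c}.


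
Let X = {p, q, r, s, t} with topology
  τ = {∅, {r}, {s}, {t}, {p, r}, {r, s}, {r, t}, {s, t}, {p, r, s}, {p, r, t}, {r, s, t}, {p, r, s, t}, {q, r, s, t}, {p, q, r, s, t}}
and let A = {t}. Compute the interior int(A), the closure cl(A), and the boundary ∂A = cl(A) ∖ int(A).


int(A) = {t}, cl(A) = {q, t}, ∂A = {q}.

Closed sets in (X, τ) are complements of opens:
  closed(X, τ) = {∅, {p}, {q}, {p, q}, {q, s}, {q, t}, {p, q, r}, {p, q, s}, {p, q, t}, {q, s, t}, {p, q, r, s}, {p, q, r, t}, {p, q, s, t}, {p, q, r, s, t}}.
int(A) = ⋃ {U ∈ τ : U ⊆ A}. Opens contained in A: ∅, {t}.
Taking the union of these: int(A) = {t}.
cl(A) = ⋂ {C closed : A ⊆ C}. Closed sets containing A: {q, t}, {p, q, t}, {q, s, t}, {p, q, r, t}, {p, q, s, t}, {p, q, r, s, t}.
Intersecting these: cl(A) = {q, t}.
∂A = cl(A) ∖ int(A) = {q, t} ∖ {t} = {q}.


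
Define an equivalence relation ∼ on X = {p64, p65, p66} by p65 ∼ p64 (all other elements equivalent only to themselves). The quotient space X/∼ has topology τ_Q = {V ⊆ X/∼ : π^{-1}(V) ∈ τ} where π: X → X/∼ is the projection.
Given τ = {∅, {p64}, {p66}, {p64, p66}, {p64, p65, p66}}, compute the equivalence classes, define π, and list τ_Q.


X/∼ = {[p64=p65], [p66]}; |τ_Q| = 3.

Equivalence classes: [p64=p65], [p66].
Quotient map π: X → X/∼ sends p64 ↦ [p64=p65], p65 ↦ [p64=p65], p66 ↦ [p66].
For each subset V ⊆ X/∼, compute π^{-1}(V) ⊆ X and check whether π^{-1}(V) ∈ τ. V is open in τ_Q iff π^{-1}(V) ∈ τ.
  V = {}: π^{-1}(V) = ∅ ∈ τ ✓.
  V = {[p64=p65]}: π^{-1}(V) = {p64, p65} ∉ τ ✗.
  V = {[p66]}: π^{-1}(V) = {p66} ∈ τ ✓.
  V = {[p64=p65], [p66]}: π^{-1}(V) = {p64, p65, p66} ∈ τ ✓.
Open sets in the quotient: τ_Q = {{}, {[p66]}, {[p64=p65], [p66]}} (3 elements).


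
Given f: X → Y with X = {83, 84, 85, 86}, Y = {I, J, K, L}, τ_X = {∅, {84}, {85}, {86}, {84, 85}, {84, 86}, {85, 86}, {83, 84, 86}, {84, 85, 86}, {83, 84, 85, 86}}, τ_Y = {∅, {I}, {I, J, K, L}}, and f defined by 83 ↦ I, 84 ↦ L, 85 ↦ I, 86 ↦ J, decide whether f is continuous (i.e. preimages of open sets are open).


f is NOT continuous.

Compute f^{-1}(U) for each U ∈ τ_Y:
  U = ∅: f^{-1}(U) = ∅ ∈ τ_X ✓.
  U = {I}: f^{-1}(U) = {83, 85} ∉ τ_X ✗.
  U = {I, J, K, L}: f^{-1}(U) = {83, 84, 85, 86} ∈ τ_X ✓.
Found U = {I} with f^{-1}(U) = {83, 85} not in τ_X. Therefore f is NOT continuous.


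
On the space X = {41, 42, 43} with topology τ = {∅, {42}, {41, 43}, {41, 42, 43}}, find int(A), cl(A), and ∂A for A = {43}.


int(A) = ∅, cl(A) = {41, 43}, ∂A = {41, 43}.

Closed sets in (X, τ) are complements of opens:
  closed(X, τ) = {∅, {42}, {41, 43}, {41, 42, 43}}.
int(A) = ⋃ {U ∈ τ : U ⊆ A}. Opens contained in A: ∅.
Taking the union of these: int(A) = ∅.
cl(A) = ⋂ {C closed : A ⊆ C}. Closed sets containing A: {41, 43}, {41, 42, 43}.
Intersecting these: cl(A) = {41, 43}.
∂A = cl(A) ∖ int(A) = {41, 43} ∖ ∅ = {41, 43}.


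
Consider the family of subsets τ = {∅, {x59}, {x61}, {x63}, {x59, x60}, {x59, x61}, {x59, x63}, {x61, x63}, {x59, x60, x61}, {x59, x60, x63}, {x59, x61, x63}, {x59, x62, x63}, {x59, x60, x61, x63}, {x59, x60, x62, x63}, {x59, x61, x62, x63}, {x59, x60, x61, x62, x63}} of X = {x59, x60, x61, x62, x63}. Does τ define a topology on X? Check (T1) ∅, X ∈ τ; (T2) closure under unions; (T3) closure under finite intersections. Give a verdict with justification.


τ IS a topology on X.

Axiom (T1): ∅ ∈ τ? Yes; X ∈ τ? Yes.
Axiom (T2/T3): check pairwise unions and intersections of members of τ.
All pairwise intersections and unions checked — each lies in τ. Therefore τ satisfies (T1), (T2), (T3): it IS a topology on X.


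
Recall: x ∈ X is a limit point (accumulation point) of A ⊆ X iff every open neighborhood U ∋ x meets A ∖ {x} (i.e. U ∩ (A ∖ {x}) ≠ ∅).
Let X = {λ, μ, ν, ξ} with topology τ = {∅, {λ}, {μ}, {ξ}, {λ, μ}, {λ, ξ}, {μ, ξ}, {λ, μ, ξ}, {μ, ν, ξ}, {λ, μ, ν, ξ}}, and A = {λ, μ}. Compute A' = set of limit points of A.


A' = {ν}

For each x ∈ X, list the open sets U ∈ τ with x ∈ U, then check whether U ∩ (A ∖ {x}) ≠ ∅ for every such U.
  x = λ: open {λ} ∋ x has {λ} ∩ (A ∖ {λ}) = ∅, so x is NOT a limit point.
  x = μ: open {μ} ∋ x has {μ} ∩ (A ∖ {μ}) = ∅, so x is NOT a limit point.
  x = ν: opens ∋ x are {μ, ν, ξ}, {λ, μ, ν, ξ}; each meets A ∖ {ν}, so x IS a limit point.
  x = ξ: open {ξ} ∋ x has {ξ} ∩ (A ∖ {ξ}) = ∅, so x is NOT a limit point.
Collecting: A' = {ν}.


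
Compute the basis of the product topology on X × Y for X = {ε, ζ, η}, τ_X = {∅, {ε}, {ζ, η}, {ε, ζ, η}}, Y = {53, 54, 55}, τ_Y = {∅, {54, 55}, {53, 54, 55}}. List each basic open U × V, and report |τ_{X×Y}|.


Basis B = {∅ × ∅, {ε} × {54, 55}, {ε} × {53, 54, 55}, {ζ, η} × {54, 55}, {ε, ζ, η} × {54, 55}, {ζ, η} × {53, 54, 55}, {ε, ζ, η} × {53, 54, 55}}; |τ_{X×Y}| = 9.

Enumerate products U × V with U ∈ τ_X, V ∈ τ_Y (deduplicated):
  ∅ × ∅ = {} (∅)
  {ε} × {54, 55} = {(ε,54), (ε,55)}
  {ε} × {53, 54, 55} = {(ε,53), (ε,54), (ε,55)}
  {ζ, η} × {54, 55} = {(ζ,54), (ζ,55), (η,54), (η,55)}
  {ε, ζ, η} × {54, 55} = {(ε,54), (ε,55), (ζ,54), (ζ,55), (η,54), (η,55)}
  {ζ, η} × {53, 54, 55} = {(ζ,53), (ζ,54), (ζ,55), (η,53), (η,54), (η,55)}
  {ε, ζ, η} × {53, 54, 55} = {(ε,53), (ε,54), (ε,55), (ζ,53), (ζ,54), (ζ,55), (η,53), (η,54), (η,55)}
These 7 distinct sets form the basis B.
Close under arbitrary unions to get τ_{X×Y}; counting gives |τ_{X×Y}| = 9.
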